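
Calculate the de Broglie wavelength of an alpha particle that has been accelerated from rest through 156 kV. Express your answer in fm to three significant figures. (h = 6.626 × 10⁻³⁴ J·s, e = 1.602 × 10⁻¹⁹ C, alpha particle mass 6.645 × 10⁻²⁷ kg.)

KE = 2eV = 2 × 1.602 × 10⁻¹⁹ × 1.560 × 10⁵ = 4.998 × 10⁻¹⁴ J.
p = √(2mKE) = √(2 × 6.645 × 10⁻²⁷ × 4.998 × 10⁻¹⁴) = 2.577 × 10⁻²⁰ kg·m/s.
λ = h/p = 6.626 × 10⁻³⁴ / 2.577 × 10⁻²⁰ = 2.57 × 10⁻¹⁴ m = 25.7 fm.

λ = 25.7 fm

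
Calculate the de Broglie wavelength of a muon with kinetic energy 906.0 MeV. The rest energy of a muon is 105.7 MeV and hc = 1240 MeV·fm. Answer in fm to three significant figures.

Total energy E = KE + m₀c² = 906.0 + 105.7 = 1011.7 MeV.
(pc)² = E² − (m₀c²)² = (1011.7)² − (105.7)² = 1.012 × 10⁶ MeV², so pc = 1006 MeV.
λ = hc/(pc) = 1240 MeV·fm / 1006 MeV = 1.23 fm.

λ = 1.23 fm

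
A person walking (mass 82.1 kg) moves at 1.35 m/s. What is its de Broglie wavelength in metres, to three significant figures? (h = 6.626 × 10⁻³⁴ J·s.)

λ = 5.98 × 10⁻³⁶ m

p = mv = 82.1 × 1.35 = 1.108 × 10² kg·m/s.
λ = h/p = 6.626 × 10⁻³⁴ / 1.108 × 10² = 5.98 × 10⁻³⁶ m.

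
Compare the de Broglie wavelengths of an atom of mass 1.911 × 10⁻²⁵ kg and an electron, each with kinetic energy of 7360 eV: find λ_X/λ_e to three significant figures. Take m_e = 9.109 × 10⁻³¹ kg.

At fixed KE, p = √(2mKE) so λ = h/p ∝ 1/√m.
λ_X/λ_e = √(m_e/m_X) = √(9.109 × 10⁻³¹/1.911 × 10⁻²⁵) = √(4.767 × 10⁻⁶) = 2.18 × 10⁻³.

λ_X/λ_e = 2.18 × 10⁻³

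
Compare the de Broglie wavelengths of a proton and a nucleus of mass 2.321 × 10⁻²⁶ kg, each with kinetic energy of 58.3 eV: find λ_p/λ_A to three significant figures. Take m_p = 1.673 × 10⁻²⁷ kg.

λ_p/λ_A = 3.72

At fixed KE, p = √(2mKE) so λ = h/p ∝ 1/√m.
λ_p/λ_A = √(m_A/m_p) = √(2.321 × 10⁻²⁶/1.673 × 10⁻²⁷) = √(13.87) = 3.72.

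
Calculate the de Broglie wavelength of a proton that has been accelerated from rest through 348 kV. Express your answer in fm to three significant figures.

KE = eV = 1.602 × 10⁻¹⁹ × 3.480 × 10⁵ = 5.575 × 10⁻¹⁴ J.
p = √(2mKE) = √(2 × 1.673 × 10⁻²⁷ × 5.575 × 10⁻¹⁴) = 1.366 × 10⁻²⁰ kg·m/s.
λ = h/p = 6.626 × 10⁻³⁴ / 1.366 × 10⁻²⁰ = 4.85 × 10⁻¹⁴ m = 48.5 fm.

λ = 48.5 fm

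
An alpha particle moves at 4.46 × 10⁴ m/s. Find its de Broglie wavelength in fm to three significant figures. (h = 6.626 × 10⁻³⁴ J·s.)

p = mv = 6.645 × 10⁻²⁷ × 4.46 × 10⁴ = 2.964 × 10⁻²² kg·m/s.
λ = h/p = 6.626 × 10⁻³⁴ / 2.964 × 10⁻²² = 2.24 × 10⁻¹² m = 2240 fm.

λ = 2240 fm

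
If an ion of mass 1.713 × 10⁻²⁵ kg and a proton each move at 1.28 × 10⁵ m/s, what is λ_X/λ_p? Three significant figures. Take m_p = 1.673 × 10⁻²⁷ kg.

At fixed v, p = mv so λ = h/(mv) ∝ 1/m.
λ_X/λ_p = m_p/m_X = 1.673 × 10⁻²⁷/1.713 × 10⁻²⁵ = 9.77 × 10⁻³.

λ_X/λ_p = 9.77 × 10⁻³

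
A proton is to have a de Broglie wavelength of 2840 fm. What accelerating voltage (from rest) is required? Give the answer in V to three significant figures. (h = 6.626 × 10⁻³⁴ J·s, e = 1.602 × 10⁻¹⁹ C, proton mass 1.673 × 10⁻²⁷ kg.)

V = 102 V

p = h/λ = 6.626 × 10⁻³⁴ / 2.840 × 10⁻¹² = 2.333 × 10⁻²² kg·m/s.
KE = p²/(2m) = 1.627 × 10⁻¹⁷ J.
V = KE/e = 1.627 × 10⁻¹⁷ / (1.602 × 10⁻¹⁹) = 102 V.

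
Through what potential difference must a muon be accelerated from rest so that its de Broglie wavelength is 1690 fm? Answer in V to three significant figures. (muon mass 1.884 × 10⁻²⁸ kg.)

p = h/λ = 6.626 × 10⁻³⁴ / 1.690 × 10⁻¹² = 3.921 × 10⁻²² kg·m/s.
KE = p²/(2m) = 4.080 × 10⁻¹⁶ J.
V = KE/e = 4.080 × 10⁻¹⁶ / (1.602 × 10⁻¹⁹) = 2550 V.

V = 2550 V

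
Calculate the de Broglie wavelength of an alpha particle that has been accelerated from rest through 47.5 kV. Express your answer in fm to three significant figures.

KE = 2eV = 2 × 1.602 × 10⁻¹⁹ × 4.750 × 10⁴ = 1.522 × 10⁻¹⁴ J.
p = √(2mKE) = √(2 × 6.645 × 10⁻²⁷ × 1.522 × 10⁻¹⁴) = 1.422 × 10⁻²⁰ kg·m/s.
λ = h/p = 6.626 × 10⁻³⁴ / 1.422 × 10⁻²⁰ = 4.66 × 10⁻¹⁴ m = 46.6 fm.

λ = 46.6 fm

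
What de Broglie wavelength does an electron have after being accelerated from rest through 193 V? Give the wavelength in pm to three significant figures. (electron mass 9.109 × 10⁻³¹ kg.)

λ = 88.3 pm

KE = eV = 1.602 × 10⁻¹⁹ × 193.0 = 3.092 × 10⁻¹⁷ J.
p = √(2mKE) = √(2 × 9.109 × 10⁻³¹ × 3.092 × 10⁻¹⁷) = 7.505 × 10⁻²⁴ kg·m/s.
λ = h/p = 6.626 × 10⁻³⁴ / 7.505 × 10⁻²⁴ = 8.83 × 10⁻¹¹ m = 88.3 pm.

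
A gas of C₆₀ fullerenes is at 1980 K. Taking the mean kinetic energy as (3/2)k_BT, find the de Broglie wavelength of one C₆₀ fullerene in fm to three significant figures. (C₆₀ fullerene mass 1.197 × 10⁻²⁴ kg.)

λ = 2110 fm

KE = (3/2)k_BT = 1.5 × 1.381 × 10⁻²³ × 1980 = 4.102 × 10⁻²⁰ J.
p = √(2mKE) = √(2 × 1.197 × 10⁻²⁴ × 4.102 × 10⁻²⁰) = 3.134 × 10⁻²² kg·m/s.
λ = h/p = 2.11 × 10⁻¹² m = 2110 fm.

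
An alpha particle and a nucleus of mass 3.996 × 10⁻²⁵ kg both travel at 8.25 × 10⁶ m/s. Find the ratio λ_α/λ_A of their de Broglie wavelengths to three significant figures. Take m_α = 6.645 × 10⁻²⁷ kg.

λ_α/λ_A = 60.1

At fixed v, p = mv so λ = h/(mv) ∝ 1/m.
λ_α/λ_A = m_A/m_α = 3.996 × 10⁻²⁵/6.645 × 10⁻²⁷ = 60.1.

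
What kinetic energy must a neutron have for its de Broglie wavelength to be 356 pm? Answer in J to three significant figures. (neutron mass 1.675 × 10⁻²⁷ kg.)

KE = 1.03 × 10⁻²¹ J

p = h/λ = 6.626 × 10⁻³⁴ / 3.560 × 10⁻¹⁰ = 1.861 × 10⁻²⁴ kg·m/s.
KE = p²/(2m) = (1.861 × 10⁻²⁴)² / (2 × 1.675 × 10⁻²⁷) = 1.034 × 10⁻²¹ J = 1.03 × 10⁻²¹ J.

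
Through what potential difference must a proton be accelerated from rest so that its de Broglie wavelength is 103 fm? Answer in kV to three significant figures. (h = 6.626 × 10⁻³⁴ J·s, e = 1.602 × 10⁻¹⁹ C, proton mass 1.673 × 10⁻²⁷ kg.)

V = 77.2 kV

p = h/λ = 6.626 × 10⁻³⁴ / 1.030 × 10⁻¹³ = 6.433 × 10⁻²¹ kg·m/s.
KE = p²/(2m) = 1.237 × 10⁻¹⁴ J.
V = KE/e = 1.237 × 10⁻¹⁴ / (1.602 × 10⁻¹⁹) = 77.2 kV.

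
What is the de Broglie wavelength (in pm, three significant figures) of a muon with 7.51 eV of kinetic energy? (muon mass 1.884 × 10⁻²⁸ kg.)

KE = 7.51 eV = 1.203 × 10⁻¹⁸ J.
p = √(2mKE) = √(2 × 1.884 × 10⁻²⁸ × 1.203 × 10⁻¹⁸) = 2.129 × 10⁻²³ kg·m/s.
λ = h/p = 6.626 × 10⁻³⁴ / 2.129 × 10⁻²³ = 3.11 × 10⁻¹¹ m = 31.1 pm.

λ = 31.1 pm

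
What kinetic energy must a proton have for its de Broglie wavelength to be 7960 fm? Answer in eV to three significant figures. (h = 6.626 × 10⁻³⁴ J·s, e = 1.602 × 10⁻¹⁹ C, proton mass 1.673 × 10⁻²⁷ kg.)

p = h/λ = 6.626 × 10⁻³⁴ / 7.960 × 10⁻¹² = 8.324 × 10⁻²³ kg·m/s.
KE = p²/(2m) = (8.324 × 10⁻²³)² / (2 × 1.673 × 10⁻²⁷) = 2.071 × 10⁻¹⁸ J = 12.9 eV.

KE = 12.9 eV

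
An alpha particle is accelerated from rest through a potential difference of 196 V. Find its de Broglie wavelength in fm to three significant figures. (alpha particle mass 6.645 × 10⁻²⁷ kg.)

KE = 2eV = 2 × 1.602 × 10⁻¹⁹ × 196.0 = 6.280 × 10⁻¹⁷ J.
p = √(2mKE) = √(2 × 6.645 × 10⁻²⁷ × 6.280 × 10⁻¹⁷) = 9.136 × 10⁻²² kg·m/s.
λ = h/p = 6.626 × 10⁻³⁴ / 9.136 × 10⁻²² = 7.25 × 10⁻¹³ m = 725 fm.

λ = 725 fm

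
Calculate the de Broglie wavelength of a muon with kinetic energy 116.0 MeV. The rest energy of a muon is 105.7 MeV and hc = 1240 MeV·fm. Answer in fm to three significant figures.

Total energy E = KE + m₀c² = 116.0 + 105.7 = 221.7 MeV.
(pc)² = E² − (m₀c²)² = (221.7)² − (105.7)² = 3.798 × 10⁴ MeV², so pc = 194.9 MeV.
λ = hc/(pc) = 1240 MeV·fm / 194.9 MeV = 6.36 fm.

λ = 6.36 fm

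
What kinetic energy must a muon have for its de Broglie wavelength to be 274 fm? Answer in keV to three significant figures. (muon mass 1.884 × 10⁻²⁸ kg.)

p = h/λ = 6.626 × 10⁻³⁴ / 2.740 × 10⁻¹³ = 2.418 × 10⁻²¹ kg·m/s.
KE = p²/(2m) = (2.418 × 10⁻²¹)² / (2 × 1.884 × 10⁻²⁸) = 1.552 × 10⁻¹⁴ J = 96.9 keV.

KE = 96.9 keV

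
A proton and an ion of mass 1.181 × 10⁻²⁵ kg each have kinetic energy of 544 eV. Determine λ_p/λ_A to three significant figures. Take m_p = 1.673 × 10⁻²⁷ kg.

At fixed KE, p = √(2mKE) so λ = h/p ∝ 1/√m.
λ_p/λ_A = √(m_A/m_p) = √(1.181 × 10⁻²⁵/1.673 × 10⁻²⁷) = √(70.59) = 8.40.

λ_p/λ_A = 8.40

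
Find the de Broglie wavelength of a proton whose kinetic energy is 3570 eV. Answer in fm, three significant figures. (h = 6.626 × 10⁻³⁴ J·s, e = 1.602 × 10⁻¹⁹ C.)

λ = 479 fm

KE = 3570 eV = 5.719 × 10⁻¹⁶ J.
p = √(2mKE) = √(2 × 1.673 × 10⁻²⁷ × 5.719 × 10⁻¹⁶) = 1.383 × 10⁻²¹ kg·m/s.
λ = h/p = 6.626 × 10⁻³⁴ / 1.383 × 10⁻²¹ = 4.79 × 10⁻¹³ m = 479 fm.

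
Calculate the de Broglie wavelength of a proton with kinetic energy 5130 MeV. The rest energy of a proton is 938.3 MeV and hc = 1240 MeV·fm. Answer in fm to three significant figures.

Total energy E = KE + m₀c² = 5130 + 938.3 = 6068.3 MeV.
(pc)² = E² − (m₀c²)² = (6068.3)² − (938.3)² = 3.594 × 10⁷ MeV², so pc = 5995 MeV.
λ = hc/(pc) = 1240 MeV·fm / 5995 MeV = 0.207 fm.

λ = 0.207 fm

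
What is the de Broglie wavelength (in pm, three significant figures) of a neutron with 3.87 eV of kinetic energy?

λ = 14.5 pm

KE = 3.87 eV = 6.200 × 10⁻¹⁹ J.
p = √(2mKE) = √(2 × 1.675 × 10⁻²⁷ × 6.200 × 10⁻¹⁹) = 4.557 × 10⁻²³ kg·m/s.
λ = h/p = 6.626 × 10⁻³⁴ / 4.557 × 10⁻²³ = 1.45 × 10⁻¹¹ m = 14.5 pm.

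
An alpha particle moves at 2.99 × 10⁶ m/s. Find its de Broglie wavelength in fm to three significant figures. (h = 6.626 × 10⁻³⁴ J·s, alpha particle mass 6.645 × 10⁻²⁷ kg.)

p = mv = 6.645 × 10⁻²⁷ × 2.99 × 10⁶ = 1.987 × 10⁻²⁰ kg·m/s.
λ = h/p = 6.626 × 10⁻³⁴ / 1.987 × 10⁻²⁰ = 3.33 × 10⁻¹⁴ m = 33.3 fm.

λ = 33.3 fm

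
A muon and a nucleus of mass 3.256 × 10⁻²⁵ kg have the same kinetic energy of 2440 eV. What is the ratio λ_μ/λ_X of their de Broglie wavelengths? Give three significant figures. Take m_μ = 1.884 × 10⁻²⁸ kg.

λ_μ/λ_X = 41.6

At fixed KE, p = √(2mKE) so λ = h/p ∝ 1/√m.
λ_μ/λ_X = √(m_X/m_μ) = √(3.256 × 10⁻²⁵/1.884 × 10⁻²⁸) = √(1728) = 41.6.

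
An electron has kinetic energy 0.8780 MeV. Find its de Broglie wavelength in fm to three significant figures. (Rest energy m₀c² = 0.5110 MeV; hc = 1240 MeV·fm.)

λ = 960 fm

Total energy E = KE + m₀c² = 0.8780 + 0.5110 = 1.3890 MeV.
(pc)² = E² − (m₀c²)² = (1.3890)² − (0.5110)² = 1.668 MeV², so pc = 1.292 MeV.
λ = hc/(pc) = 1240 MeV·fm / 1.292 MeV = 960 fm.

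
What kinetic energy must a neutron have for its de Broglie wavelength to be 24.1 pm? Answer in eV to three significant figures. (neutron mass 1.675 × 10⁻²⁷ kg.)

KE = 1.41 eV

p = h/λ = 6.626 × 10⁻³⁴ / 2.410 × 10⁻¹¹ = 2.749 × 10⁻²³ kg·m/s.
KE = p²/(2m) = (2.749 × 10⁻²³)² / (2 × 1.675 × 10⁻²⁷) = 2.256 × 10⁻¹⁹ J = 1.41 eV.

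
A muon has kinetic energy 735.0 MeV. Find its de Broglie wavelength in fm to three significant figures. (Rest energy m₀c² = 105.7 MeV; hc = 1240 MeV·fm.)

λ = 1.49 fm

Total energy E = KE + m₀c² = 735.0 + 105.7 = 840.7 MeV.
(pc)² = E² − (m₀c²)² = (840.7)² − (105.7)² = 6.956 × 10⁵ MeV², so pc = 834.0 MeV.
λ = hc/(pc) = 1240 MeV·fm / 834.0 MeV = 1.49 fm.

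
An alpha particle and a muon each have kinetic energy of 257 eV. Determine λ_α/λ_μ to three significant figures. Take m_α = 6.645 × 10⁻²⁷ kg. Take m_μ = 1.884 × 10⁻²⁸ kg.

At fixed KE, p = √(2mKE) so λ = h/p ∝ 1/√m.
λ_α/λ_μ = √(m_μ/m_α) = √(1.884 × 10⁻²⁸/6.645 × 10⁻²⁷) = √(0.02835) = 0.168.

λ_α/λ_μ = 0.168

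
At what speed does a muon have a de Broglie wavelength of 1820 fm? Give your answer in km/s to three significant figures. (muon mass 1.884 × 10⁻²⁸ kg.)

v = 1930 km/s

p = h/λ = 6.626 × 10⁻³⁴ / 1.820 × 10⁻¹² = 3.641 × 10⁻²² kg·m/s.
v = p/m = 3.641 × 10⁻²² / 1.884 × 10⁻²⁸ = 1.93 × 10⁶ m/s = 1930 km/s.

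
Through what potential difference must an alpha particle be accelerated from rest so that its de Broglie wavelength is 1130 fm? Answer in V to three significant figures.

V = 80.7 V

p = h/λ = 6.626 × 10⁻³⁴ / 1.130 × 10⁻¹² = 5.864 × 10⁻²² kg·m/s.
KE = p²/(2m) = 2.587 × 10⁻¹⁷ J.
V = KE/2e = 2.587 × 10⁻¹⁷ / (2 × 1.602 × 10⁻¹⁹) = 80.7 V.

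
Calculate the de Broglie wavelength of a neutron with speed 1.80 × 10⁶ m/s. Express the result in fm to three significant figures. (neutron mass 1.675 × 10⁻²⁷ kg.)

λ = 220 fm

p = mv = 1.675 × 10⁻²⁷ × 1.80 × 10⁶ = 3.015 × 10⁻²¹ kg·m/s.
λ = h/p = 6.626 × 10⁻³⁴ / 3.015 × 10⁻²¹ = 2.20 × 10⁻¹³ m = 220 fm.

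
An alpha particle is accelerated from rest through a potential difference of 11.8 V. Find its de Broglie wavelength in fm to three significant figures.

KE = 2eV = 2 × 1.602 × 10⁻¹⁹ × 11.80 = 3.781 × 10⁻¹⁸ J.
p = √(2mKE) = √(2 × 6.645 × 10⁻²⁷ × 3.781 × 10⁻¹⁸) = 2.242 × 10⁻²² kg·m/s.
λ = h/p = 6.626 × 10⁻³⁴ / 2.242 × 10⁻²² = 2.96 × 10⁻¹² m = 2960 fm.

λ = 2960 fm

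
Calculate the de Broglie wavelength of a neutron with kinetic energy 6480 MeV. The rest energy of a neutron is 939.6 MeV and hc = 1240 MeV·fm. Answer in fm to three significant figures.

λ = 0.168 fm

Total energy E = KE + m₀c² = 6480 + 939.6 = 7419.6 MeV.
(pc)² = E² − (m₀c²)² = (7419.6)² − (939.6)² = 5.417 × 10⁷ MeV², so pc = 7360 MeV.
λ = hc/(pc) = 1240 MeV·fm / 7360 MeV = 0.168 fm.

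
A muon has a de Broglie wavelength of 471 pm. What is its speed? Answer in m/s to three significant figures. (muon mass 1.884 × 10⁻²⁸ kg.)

v = 7470 m/s

p = h/λ = 6.626 × 10⁻³⁴ / 4.710 × 10⁻¹⁰ = 1.407 × 10⁻²⁴ kg·m/s.
v = p/m = 1.407 × 10⁻²⁴ / 1.884 × 10⁻²⁸ = 7.47 × 10³ m/s = 7470 m/s.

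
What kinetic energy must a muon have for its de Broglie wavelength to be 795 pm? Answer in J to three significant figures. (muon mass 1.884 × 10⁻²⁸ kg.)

KE = 1.84 × 10⁻²¹ J

p = h/λ = 6.626 × 10⁻³⁴ / 7.950 × 10⁻¹⁰ = 8.335 × 10⁻²⁵ kg·m/s.
KE = p²/(2m) = (8.335 × 10⁻²⁵)² / (2 × 1.884 × 10⁻²⁸) = 1.844 × 10⁻²¹ J = 1.84 × 10⁻²¹ J.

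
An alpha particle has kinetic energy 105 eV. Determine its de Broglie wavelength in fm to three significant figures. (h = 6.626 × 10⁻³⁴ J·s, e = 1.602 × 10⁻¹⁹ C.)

KE = 105 eV = 1.682 × 10⁻¹⁷ J.
p = √(2mKE) = √(2 × 6.645 × 10⁻²⁷ × 1.682 × 10⁻¹⁷) = 4.728 × 10⁻²² kg·m/s.
λ = h/p = 6.626 × 10⁻³⁴ / 4.728 × 10⁻²² = 1.40 × 10⁻¹² m = 1400 fm.

λ = 1400 fm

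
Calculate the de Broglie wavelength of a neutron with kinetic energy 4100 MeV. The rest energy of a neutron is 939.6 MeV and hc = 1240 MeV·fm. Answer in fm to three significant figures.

Total energy E = KE + m₀c² = 4100 + 939.6 = 5039.6 MeV.
(pc)² = E² − (m₀c²)² = (5039.6)² − (939.6)² = 2.451 × 10⁷ MeV², so pc = 4951 MeV.
λ = hc/(pc) = 1240 MeV·fm / 4951 MeV = 0.250 fm.

λ = 0.250 fm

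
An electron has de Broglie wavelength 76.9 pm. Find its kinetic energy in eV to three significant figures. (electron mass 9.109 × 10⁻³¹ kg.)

KE = 254 eV

p = h/λ = 6.626 × 10⁻³⁴ / 7.690 × 10⁻¹¹ = 8.616 × 10⁻²⁴ kg·m/s.
KE = p²/(2m) = (8.616 × 10⁻²⁴)² / (2 × 9.109 × 10⁻³¹) = 4.075 × 10⁻¹⁷ J = 254 eV.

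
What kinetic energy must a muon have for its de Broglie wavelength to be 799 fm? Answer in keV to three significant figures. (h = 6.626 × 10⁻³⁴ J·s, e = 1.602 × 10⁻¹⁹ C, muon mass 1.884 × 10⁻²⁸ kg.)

KE = 11.4 keV

p = h/λ = 6.626 × 10⁻³⁴ / 7.990 × 10⁻¹³ = 8.293 × 10⁻²² kg·m/s.
KE = p²/(2m) = (8.293 × 10⁻²²)² / (2 × 1.884 × 10⁻²⁸) = 1.825 × 10⁻¹⁵ J = 11.4 keV.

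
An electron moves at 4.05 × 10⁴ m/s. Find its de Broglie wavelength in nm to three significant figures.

λ = 18.0 nm

p = mv = 9.109 × 10⁻³¹ × 4.05 × 10⁴ = 3.689 × 10⁻²⁶ kg·m/s.
λ = h/p = 6.626 × 10⁻³⁴ / 3.689 × 10⁻²⁶ = 1.80 × 10⁻⁸ m = 18.0 nm.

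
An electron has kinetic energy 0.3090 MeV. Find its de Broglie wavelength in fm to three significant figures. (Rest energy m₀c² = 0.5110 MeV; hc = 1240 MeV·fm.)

Total energy E = KE + m₀c² = 0.3090 + 0.5110 = 0.8200 MeV.
(pc)² = E² − (m₀c²)² = (0.8200)² − (0.5110)² = 0.4113 MeV², so pc = 0.6413 MeV.
λ = hc/(pc) = 1240 MeV·fm / 0.6413 MeV = 1930 fm.

λ = 1930 fm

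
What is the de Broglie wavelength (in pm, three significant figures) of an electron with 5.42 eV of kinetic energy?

λ = 527 pm

KE = 5.42 eV = 8.683 × 10⁻¹⁹ J.
p = √(2mKE) = √(2 × 9.109 × 10⁻³¹ × 8.683 × 10⁻¹⁹) = 1.258 × 10⁻²⁴ kg·m/s.
λ = h/p = 6.626 × 10⁻³⁴ / 1.258 × 10⁻²⁴ = 5.27 × 10⁻¹⁰ m = 527 pm.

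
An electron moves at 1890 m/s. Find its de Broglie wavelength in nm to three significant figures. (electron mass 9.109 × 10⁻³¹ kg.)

p = mv = 9.109 × 10⁻³¹ × 1890 = 1.722 × 10⁻²⁷ kg·m/s.
λ = h/p = 6.626 × 10⁻³⁴ / 1.722 × 10⁻²⁷ = 3.85 × 10⁻⁷ m = 385 nm.

λ = 385 nm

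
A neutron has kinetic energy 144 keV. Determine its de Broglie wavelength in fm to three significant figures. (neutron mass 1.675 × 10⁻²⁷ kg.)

KE = 144 keV = 2.307 × 10⁻¹⁴ J.
p = √(2mKE) = √(2 × 1.675 × 10⁻²⁷ × 2.307 × 10⁻¹⁴) = 8.791 × 10⁻²¹ kg·m/s.
λ = h/p = 6.626 × 10⁻³⁴ / 8.791 × 10⁻²¹ = 7.54 × 10⁻¹⁴ m = 75.4 fm.

λ = 75.4 fm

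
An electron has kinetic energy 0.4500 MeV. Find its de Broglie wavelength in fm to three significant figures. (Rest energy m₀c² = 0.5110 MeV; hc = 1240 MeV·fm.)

Total energy E = KE + m₀c² = 0.4500 + 0.5110 = 0.9610 MeV.
(pc)² = E² − (m₀c²)² = (0.9610)² − (0.5110)² = 0.6624 MeV², so pc = 0.8139 MeV.
λ = hc/(pc) = 1240 MeV·fm / 0.8139 MeV = 1520 fm.

λ = 1520 fm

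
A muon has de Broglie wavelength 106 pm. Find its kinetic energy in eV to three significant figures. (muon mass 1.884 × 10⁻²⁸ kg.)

KE = 0.647 eV

p = h/λ = 6.626 × 10⁻³⁴ / 1.060 × 10⁻¹⁰ = 6.251 × 10⁻²⁴ kg·m/s.
KE = p²/(2m) = (6.251 × 10⁻²⁴)² / (2 × 1.884 × 10⁻²⁸) = 1.037 × 10⁻¹⁹ J = 0.647 eV.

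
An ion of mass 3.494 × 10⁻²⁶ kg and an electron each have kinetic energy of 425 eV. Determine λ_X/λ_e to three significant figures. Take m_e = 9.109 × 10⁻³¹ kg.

λ_X/λ_e = 5.11 × 10⁻³

At fixed KE, p = √(2mKE) so λ = h/p ∝ 1/√m.
λ_X/λ_e = √(m_e/m_X) = √(9.109 × 10⁻³¹/3.494 × 10⁻²⁶) = √(2.607 × 10⁻⁵) = 5.11 × 10⁻³.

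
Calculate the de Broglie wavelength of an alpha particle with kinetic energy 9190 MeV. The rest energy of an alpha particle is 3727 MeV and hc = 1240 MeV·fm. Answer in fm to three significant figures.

λ = 0.100 fm

Total energy E = KE + m₀c² = 9190 + 3727 = 12917 MeV.
(pc)² = E² − (m₀c²)² = (12917)² − (3727)² = 1.530 × 10⁸ MeV², so pc = 1.237 × 10⁴ MeV.
λ = hc/(pc) = 1240 MeV·fm / 1.237 × 10⁴ MeV = 0.100 fm.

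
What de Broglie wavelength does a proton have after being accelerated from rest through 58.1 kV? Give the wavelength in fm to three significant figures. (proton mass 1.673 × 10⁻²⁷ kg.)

λ = 119 fm

KE = eV = 1.602 × 10⁻¹⁹ × 5.810 × 10⁴ = 9.308 × 10⁻¹⁵ J.
p = √(2mKE) = √(2 × 1.673 × 10⁻²⁷ × 9.308 × 10⁻¹⁵) = 5.581 × 10⁻²¹ kg·m/s.
λ = h/p = 6.626 × 10⁻³⁴ / 5.581 × 10⁻²¹ = 1.19 × 10⁻¹³ m = 119 fm.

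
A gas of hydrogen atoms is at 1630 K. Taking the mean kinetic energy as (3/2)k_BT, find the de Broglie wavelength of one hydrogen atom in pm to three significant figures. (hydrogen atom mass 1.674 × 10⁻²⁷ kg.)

KE = (3/2)k_BT = 1.5 × 1.381 × 10⁻²³ × 1630 = 3.377 × 10⁻²⁰ J.
p = √(2mKE) = √(2 × 1.674 × 10⁻²⁷ × 3.377 × 10⁻²⁰) = 1.063 × 10⁻²³ kg·m/s.
λ = h/p = 6.23 × 10⁻¹¹ m = 62.3 pm.

λ = 62.3 pm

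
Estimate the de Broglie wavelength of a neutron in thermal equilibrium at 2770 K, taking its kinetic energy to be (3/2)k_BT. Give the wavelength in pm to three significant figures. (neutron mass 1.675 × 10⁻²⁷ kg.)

λ = 47.8 pm

KE = (3/2)k_BT = 1.5 × 1.381 × 10⁻²³ × 2770 = 5.738 × 10⁻²⁰ J.
p = √(2mKE) = √(2 × 1.675 × 10⁻²⁷ × 5.738 × 10⁻²⁰) = 1.386 × 10⁻²³ kg·m/s.
λ = h/p = 4.78 × 10⁻¹¹ m = 47.8 pm.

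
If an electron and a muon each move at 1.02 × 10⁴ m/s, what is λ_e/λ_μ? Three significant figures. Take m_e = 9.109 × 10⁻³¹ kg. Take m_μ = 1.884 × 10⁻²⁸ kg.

At fixed v, p = mv so λ = h/(mv) ∝ 1/m.
λ_e/λ_μ = m_μ/m_e = 1.884 × 10⁻²⁸/9.109 × 10⁻³¹ = 207.

λ_e/λ_μ = 207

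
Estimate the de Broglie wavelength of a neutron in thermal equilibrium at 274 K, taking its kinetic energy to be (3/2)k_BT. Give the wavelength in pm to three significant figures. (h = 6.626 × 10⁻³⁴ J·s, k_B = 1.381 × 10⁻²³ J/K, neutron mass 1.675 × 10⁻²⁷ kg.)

λ = 152 pm

KE = (3/2)k_BT = 1.5 × 1.381 × 10⁻²³ × 274 = 5.676 × 10⁻²¹ J.
p = √(2mKE) = √(2 × 1.675 × 10⁻²⁷ × 5.676 × 10⁻²¹) = 4.361 × 10⁻²⁴ kg·m/s.
λ = h/p = 1.52 × 10⁻¹⁰ m = 152 pm.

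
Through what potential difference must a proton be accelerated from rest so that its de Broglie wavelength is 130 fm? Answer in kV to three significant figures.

V = 48.5 kV

p = h/λ = 6.626 × 10⁻³⁴ / 1.300 × 10⁻¹³ = 5.097 × 10⁻²¹ kg·m/s.
KE = p²/(2m) = 7.764 × 10⁻¹⁵ J.
V = KE/e = 7.764 × 10⁻¹⁵ / (1.602 × 10⁻¹⁹) = 48.5 kV.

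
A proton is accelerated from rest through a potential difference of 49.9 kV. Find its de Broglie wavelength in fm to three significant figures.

KE = eV = 1.602 × 10⁻¹⁹ × 4.990 × 10⁴ = 7.994 × 10⁻¹⁵ J.
p = √(2mKE) = √(2 × 1.673 × 10⁻²⁷ × 7.994 × 10⁻¹⁵) = 5.172 × 10⁻²¹ kg·m/s.
λ = h/p = 6.626 × 10⁻³⁴ / 5.172 × 10⁻²¹ = 1.28 × 10⁻¹³ m = 128 fm.

λ = 128 fm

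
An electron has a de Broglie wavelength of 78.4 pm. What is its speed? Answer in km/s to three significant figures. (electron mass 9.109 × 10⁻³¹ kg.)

p = h/λ = 6.626 × 10⁻³⁴ / 7.840 × 10⁻¹¹ = 8.452 × 10⁻²⁴ kg·m/s.
v = p/m = 8.452 × 10⁻²⁴ / 9.109 × 10⁻³¹ = 9.28 × 10⁶ m/s = 9280 km/s.

v = 9280 km/s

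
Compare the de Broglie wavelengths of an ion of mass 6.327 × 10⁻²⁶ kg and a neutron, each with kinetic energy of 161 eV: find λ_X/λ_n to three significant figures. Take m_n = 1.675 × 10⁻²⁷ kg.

At fixed KE, p = √(2mKE) so λ = h/p ∝ 1/√m.
λ_X/λ_n = √(m_n/m_X) = √(1.675 × 10⁻²⁷/6.327 × 10⁻²⁶) = √(0.02647) = 0.163.

λ_X/λ_n = 0.163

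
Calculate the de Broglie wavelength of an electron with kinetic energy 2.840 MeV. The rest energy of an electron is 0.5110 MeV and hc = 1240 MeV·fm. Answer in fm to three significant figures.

Total energy E = KE + m₀c² = 2.840 + 0.5110 = 3.3510 MeV.
(pc)² = E² − (m₀c²)² = (3.3510)² − (0.5110)² = 10.97 MeV², so pc = 3.312 MeV.
λ = hc/(pc) = 1240 MeV·fm / 3.312 MeV = 374 fm.

λ = 374 fm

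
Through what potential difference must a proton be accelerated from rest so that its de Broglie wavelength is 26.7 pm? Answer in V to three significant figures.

V = 1.15 V

p = h/λ = 6.626 × 10⁻³⁴ / 2.670 × 10⁻¹¹ = 2.482 × 10⁻²³ kg·m/s.
KE = p²/(2m) = 1.841 × 10⁻¹⁹ J.
V = KE/e = 1.841 × 10⁻¹⁹ / (1.602 × 10⁻¹⁹) = 1.15 V.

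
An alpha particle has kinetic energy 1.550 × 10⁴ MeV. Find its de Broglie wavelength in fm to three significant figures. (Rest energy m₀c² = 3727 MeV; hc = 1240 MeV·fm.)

Total energy E = KE + m₀c² = 1.550 × 10⁴ + 3727 = 19227 MeV.
(pc)² = E² − (m₀c²)² = (19227)² − (3727)² = 3.558 × 10⁸ MeV², so pc = 1.886 × 10⁴ MeV.
λ = hc/(pc) = 1240 MeV·fm / 1.886 × 10⁴ MeV = 0.0657 fm.

λ = 0.0657 fm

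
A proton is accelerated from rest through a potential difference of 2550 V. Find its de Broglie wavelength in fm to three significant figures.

KE = eV = 1.602 × 10⁻¹⁹ × 2550 = 4.085 × 10⁻¹⁶ J.
p = √(2mKE) = √(2 × 1.673 × 10⁻²⁷ × 4.085 × 10⁻¹⁶) = 1.169 × 10⁻²¹ kg·m/s.
λ = h/p = 6.626 × 10⁻³⁴ / 1.169 × 10⁻²¹ = 5.67 × 10⁻¹³ m = 567 fm.

λ = 567 fm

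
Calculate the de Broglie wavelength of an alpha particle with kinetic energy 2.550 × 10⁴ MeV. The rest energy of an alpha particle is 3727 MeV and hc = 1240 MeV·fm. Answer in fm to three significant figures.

λ = 0.0428 fm

Total energy E = KE + m₀c² = 2.550 × 10⁴ + 3727 = 29227 MeV.
(pc)² = E² − (m₀c²)² = (29227)² − (3727)² = 8.403 × 10⁸ MeV², so pc = 2.899 × 10⁴ MeV.
λ = hc/(pc) = 1240 MeV·fm / 2.899 × 10⁴ MeV = 0.0428 fm.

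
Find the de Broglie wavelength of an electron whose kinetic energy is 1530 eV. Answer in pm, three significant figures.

KE = 1530 eV = 2.451 × 10⁻¹⁶ J.
p = √(2mKE) = √(2 × 9.109 × 10⁻³¹ × 2.451 × 10⁻¹⁶) = 2.113 × 10⁻²³ kg·m/s.
λ = h/p = 6.626 × 10⁻³⁴ / 2.113 × 10⁻²³ = 3.14 × 10⁻¹¹ m = 31.4 pm.

λ = 31.4 pm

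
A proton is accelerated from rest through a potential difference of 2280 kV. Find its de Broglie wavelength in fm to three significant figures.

λ = 19.0 fm

KE = eV = 1.602 × 10⁻¹⁹ × 2.280 × 10⁶ = 3.653 × 10⁻¹³ J.
p = √(2mKE) = √(2 × 1.673 × 10⁻²⁷ × 3.653 × 10⁻¹³) = 3.496 × 10⁻²⁰ kg·m/s.
λ = h/p = 6.626 × 10⁻³⁴ / 3.496 × 10⁻²⁰ = 1.90 × 10⁻¹⁴ m = 19.0 fm.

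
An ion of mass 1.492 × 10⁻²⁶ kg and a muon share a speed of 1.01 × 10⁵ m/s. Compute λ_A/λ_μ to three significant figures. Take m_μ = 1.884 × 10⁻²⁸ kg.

λ_A/λ_μ = 0.0126

At fixed v, p = mv so λ = h/(mv) ∝ 1/m.
λ_A/λ_μ = m_μ/m_A = 1.884 × 10⁻²⁸/1.492 × 10⁻²⁶ = 0.0126.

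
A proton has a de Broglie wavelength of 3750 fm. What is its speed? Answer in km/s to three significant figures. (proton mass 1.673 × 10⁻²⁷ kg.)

v = 106 km/s

p = h/λ = 6.626 × 10⁻³⁴ / 3.750 × 10⁻¹² = 1.767 × 10⁻²² kg·m/s.
v = p/m = 1.767 × 10⁻²² / 1.673 × 10⁻²⁷ = 1.06 × 10⁵ m/s = 106 km/s.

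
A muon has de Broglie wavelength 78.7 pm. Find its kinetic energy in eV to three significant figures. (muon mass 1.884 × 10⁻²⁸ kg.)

KE = 1.17 eV

p = h/λ = 6.626 × 10⁻³⁴ / 7.870 × 10⁻¹¹ = 8.419 × 10⁻²⁴ kg·m/s.
KE = p²/(2m) = (8.419 × 10⁻²⁴)² / (2 × 1.884 × 10⁻²⁸) = 1.881 × 10⁻¹⁹ J = 1.17 eV.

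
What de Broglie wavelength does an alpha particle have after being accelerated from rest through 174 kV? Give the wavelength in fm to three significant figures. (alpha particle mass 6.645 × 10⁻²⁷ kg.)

KE = 2eV = 2 × 1.602 × 10⁻¹⁹ × 1.740 × 10⁵ = 5.575 × 10⁻¹⁴ J.
p = √(2mKE) = √(2 × 6.645 × 10⁻²⁷ × 5.575 × 10⁻¹⁴) = 2.722 × 10⁻²⁰ kg·m/s.
λ = h/p = 6.626 × 10⁻³⁴ / 2.722 × 10⁻²⁰ = 2.43 × 10⁻¹⁴ m = 24.3 fm.

λ = 24.3 fm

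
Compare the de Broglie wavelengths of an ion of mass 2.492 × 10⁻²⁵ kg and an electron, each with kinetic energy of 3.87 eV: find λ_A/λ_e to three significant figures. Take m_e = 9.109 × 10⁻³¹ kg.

λ_A/λ_e = 1.91 × 10⁻³

At fixed KE, p = √(2mKE) so λ = h/p ∝ 1/√m.
λ_A/λ_e = √(m_e/m_A) = √(9.109 × 10⁻³¹/2.492 × 10⁻²⁵) = √(3.655 × 10⁻⁶) = 1.91 × 10⁻³.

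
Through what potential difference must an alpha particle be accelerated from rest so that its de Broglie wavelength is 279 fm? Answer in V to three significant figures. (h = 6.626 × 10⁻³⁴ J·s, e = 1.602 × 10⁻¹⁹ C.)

p = h/λ = 6.626 × 10⁻³⁴ / 2.790 × 10⁻¹³ = 2.375 × 10⁻²¹ kg·m/s.
KE = p²/(2m) = 4.244 × 10⁻¹⁶ J.
V = KE/2e = 4.244 × 10⁻¹⁶ / (2 × 1.602 × 10⁻¹⁹) = 1320 V.

V = 1320 V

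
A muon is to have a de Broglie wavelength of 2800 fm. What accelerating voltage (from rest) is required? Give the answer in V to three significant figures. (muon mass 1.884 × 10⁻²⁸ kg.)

V = 928 V

p = h/λ = 6.626 × 10⁻³⁴ / 2.800 × 10⁻¹² = 2.366 × 10⁻²² kg·m/s.
KE = p²/(2m) = 1.486 × 10⁻¹⁶ J.
V = KE/e = 1.486 × 10⁻¹⁶ / (1.602 × 10⁻¹⁹) = 928 V.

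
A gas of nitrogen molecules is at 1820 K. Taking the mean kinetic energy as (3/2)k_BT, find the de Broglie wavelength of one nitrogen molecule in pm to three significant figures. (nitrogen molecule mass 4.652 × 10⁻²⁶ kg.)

λ = 11.2 pm

KE = (3/2)k_BT = 1.5 × 1.381 × 10⁻²³ × 1820 = 3.770 × 10⁻²⁰ J.
p = √(2mKE) = √(2 × 4.652 × 10⁻²⁶ × 3.770 × 10⁻²⁰) = 5.923 × 10⁻²³ kg·m/s.
λ = h/p = 1.12 × 10⁻¹¹ m = 11.2 pm.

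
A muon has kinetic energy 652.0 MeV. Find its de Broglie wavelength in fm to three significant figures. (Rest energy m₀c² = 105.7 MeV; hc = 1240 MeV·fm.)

λ = 1.65 fm

Total energy E = KE + m₀c² = 652.0 + 105.7 = 757.7 MeV.
(pc)² = E² − (m₀c²)² = (757.7)² − (105.7)² = 5.629 × 10⁵ MeV², so pc = 750.3 MeV.
λ = hc/(pc) = 1240 MeV·fm / 750.3 MeV = 1.65 fm.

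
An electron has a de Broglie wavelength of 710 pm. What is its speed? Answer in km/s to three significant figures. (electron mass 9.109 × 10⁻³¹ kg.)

p = h/λ = 6.626 × 10⁻³⁴ / 7.100 × 10⁻¹⁰ = 9.332 × 10⁻²⁵ kg·m/s.
v = p/m = 9.332 × 10⁻²⁵ / 9.109 × 10⁻³¹ = 1.02 × 10⁶ m/s = 1020 km/s.

v = 1020 km/s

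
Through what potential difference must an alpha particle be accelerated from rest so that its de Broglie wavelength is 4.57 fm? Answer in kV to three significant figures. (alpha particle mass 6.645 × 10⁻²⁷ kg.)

p = h/λ = 6.626 × 10⁻³⁴ / 4.570 × 10⁻¹⁵ = 1.450 × 10⁻¹⁹ kg·m/s.
KE = p²/(2m) = 1.582 × 10⁻¹² J.
V = KE/2e = 1.582 × 10⁻¹² / (2 × 1.602 × 10⁻¹⁹) = 4940 kV.

V = 4940 kV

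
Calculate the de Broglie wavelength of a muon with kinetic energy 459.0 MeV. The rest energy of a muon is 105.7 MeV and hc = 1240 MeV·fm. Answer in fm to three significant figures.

Total energy E = KE + m₀c² = 459.0 + 105.7 = 564.7 MeV.
(pc)² = E² − (m₀c²)² = (564.7)² − (105.7)² = 3.077 × 10⁵ MeV², so pc = 554.7 MeV.
λ = hc/(pc) = 1240 MeV·fm / 554.7 MeV = 2.24 fm.

λ = 2.24 fm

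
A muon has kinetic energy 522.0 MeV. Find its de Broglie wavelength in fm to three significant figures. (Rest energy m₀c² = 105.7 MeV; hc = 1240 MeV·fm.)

Total energy E = KE + m₀c² = 522.0 + 105.7 = 627.7 MeV.
(pc)² = E² − (m₀c²)² = (627.7)² − (105.7)² = 3.828 × 10⁵ MeV², so pc = 618.7 MeV.
λ = hc/(pc) = 1240 MeV·fm / 618.7 MeV = 2.00 fm.

λ = 2.00 fm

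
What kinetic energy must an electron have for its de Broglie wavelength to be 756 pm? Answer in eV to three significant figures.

p = h/λ = 6.626 × 10⁻³⁴ / 7.560 × 10⁻¹⁰ = 8.765 × 10⁻²⁵ kg·m/s.
KE = p²/(2m) = (8.765 × 10⁻²⁵)² / (2 × 9.109 × 10⁻³¹) = 4.217 × 10⁻¹⁹ J = 2.63 eV.

KE = 2.63 eV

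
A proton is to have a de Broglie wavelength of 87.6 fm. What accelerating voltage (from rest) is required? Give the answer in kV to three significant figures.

V = 107 kV

p = h/λ = 6.626 × 10⁻³⁴ / 8.760 × 10⁻¹⁴ = 7.564 × 10⁻²¹ kg·m/s.
KE = p²/(2m) = 1.710 × 10⁻¹⁴ J.
V = KE/e = 1.710 × 10⁻¹⁴ / (1.602 × 10⁻¹⁹) = 107 kV.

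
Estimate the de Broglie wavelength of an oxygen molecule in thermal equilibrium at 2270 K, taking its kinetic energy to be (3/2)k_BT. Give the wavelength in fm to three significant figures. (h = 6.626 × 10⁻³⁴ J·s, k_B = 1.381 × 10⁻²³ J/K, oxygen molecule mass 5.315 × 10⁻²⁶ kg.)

KE = (3/2)k_BT = 1.5 × 1.381 × 10⁻²³ × 2270 = 4.702 × 10⁻²⁰ J.
p = √(2mKE) = √(2 × 5.315 × 10⁻²⁶ × 4.702 × 10⁻²⁰) = 7.070 × 10⁻²³ kg·m/s.
λ = h/p = 9.37 × 10⁻¹² m = 9370 fm.

λ = 9370 fm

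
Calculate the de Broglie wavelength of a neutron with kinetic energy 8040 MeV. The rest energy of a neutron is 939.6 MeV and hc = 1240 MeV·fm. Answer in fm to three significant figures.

λ = 0.139 fm

Total energy E = KE + m₀c² = 8040 + 939.6 = 8979.6 MeV.
(pc)² = E² − (m₀c²)² = (8979.6)² − (939.6)² = 7.975 × 10⁷ MeV², so pc = 8930 MeV.
λ = hc/(pc) = 1240 MeV·fm / 8930 MeV = 0.139 fm.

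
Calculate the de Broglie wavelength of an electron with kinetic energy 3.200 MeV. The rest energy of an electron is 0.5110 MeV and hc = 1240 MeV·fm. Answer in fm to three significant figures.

λ = 337 fm

Total energy E = KE + m₀c² = 3.200 + 0.5110 = 3.7110 MeV.
(pc)² = E² − (m₀c²)² = (3.7110)² − (0.5110)² = 13.51 MeV², so pc = 3.676 MeV.
λ = hc/(pc) = 1240 MeV·fm / 3.676 MeV = 337 fm.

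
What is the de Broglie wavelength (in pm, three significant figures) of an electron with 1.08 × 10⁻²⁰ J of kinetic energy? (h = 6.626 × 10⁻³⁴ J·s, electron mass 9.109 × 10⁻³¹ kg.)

p = √(2mKE) = √(2 × 9.109 × 10⁻³¹ × 1.080 × 10⁻²⁰) = 1.403 × 10⁻²⁵ kg·m/s.
λ = h/p = 6.626 × 10⁻³⁴ / 1.403 × 10⁻²⁵ = 4.72 × 10⁻⁹ m = 4720 pm.

λ = 4720 pm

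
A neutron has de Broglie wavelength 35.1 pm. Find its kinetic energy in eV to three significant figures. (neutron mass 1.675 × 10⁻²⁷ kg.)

p = h/λ = 6.626 × 10⁻³⁴ / 3.510 × 10⁻¹¹ = 1.888 × 10⁻²³ kg·m/s.
KE = p²/(2m) = (1.888 × 10⁻²³)² / (2 × 1.675 × 10⁻²⁷) = 1.064 × 10⁻¹⁹ J = 0.664 eV.

KE = 0.664 eV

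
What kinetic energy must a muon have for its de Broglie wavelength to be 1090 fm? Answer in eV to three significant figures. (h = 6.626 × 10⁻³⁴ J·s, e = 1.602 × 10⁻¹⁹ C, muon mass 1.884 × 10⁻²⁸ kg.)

KE = 6120 eV

p = h/λ = 6.626 × 10⁻³⁴ / 1.090 × 10⁻¹² = 6.079 × 10⁻²² kg·m/s.
KE = p²/(2m) = (6.079 × 10⁻²²)² / (2 × 1.884 × 10⁻²⁸) = 9.807 × 10⁻¹⁶ J = 6120 eV.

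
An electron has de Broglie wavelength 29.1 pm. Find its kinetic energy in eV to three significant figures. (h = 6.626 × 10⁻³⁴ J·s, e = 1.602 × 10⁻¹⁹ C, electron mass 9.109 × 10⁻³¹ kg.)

KE = 1780 eV

p = h/λ = 6.626 × 10⁻³⁴ / 2.910 × 10⁻¹¹ = 2.277 × 10⁻²³ kg·m/s.
KE = p²/(2m) = (2.277 × 10⁻²³)² / (2 × 9.109 × 10⁻³¹) = 2.846 × 10⁻¹⁶ J = 1780 eV.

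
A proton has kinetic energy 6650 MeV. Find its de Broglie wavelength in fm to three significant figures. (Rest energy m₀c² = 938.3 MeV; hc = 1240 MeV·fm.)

λ = 0.165 fm

Total energy E = KE + m₀c² = 6650 + 938.3 = 7588.3 MeV.
(pc)² = E² − (m₀c²)² = (7588.3)² − (938.3)² = 5.670 × 10⁷ MeV², so pc = 7530 MeV.
λ = hc/(pc) = 1240 MeV·fm / 7530 MeV = 0.165 fm.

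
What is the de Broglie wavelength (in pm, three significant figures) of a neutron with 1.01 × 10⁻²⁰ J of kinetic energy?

λ = 114 pm

p = √(2mKE) = √(2 × 1.675 × 10⁻²⁷ × 1.010 × 10⁻²⁰) = 5.817 × 10⁻²⁴ kg·m/s.
λ = h/p = 6.626 × 10⁻³⁴ / 5.817 × 10⁻²⁴ = 1.14 × 10⁻¹⁰ m = 114 pm.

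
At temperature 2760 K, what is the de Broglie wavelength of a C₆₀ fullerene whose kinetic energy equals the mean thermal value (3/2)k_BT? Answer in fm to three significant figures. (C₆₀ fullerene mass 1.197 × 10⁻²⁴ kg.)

KE = (3/2)k_BT = 1.5 × 1.381 × 10⁻²³ × 2760 = 5.717 × 10⁻²⁰ J.
p = √(2mKE) = √(2 × 1.197 × 10⁻²⁴ × 5.717 × 10⁻²⁰) = 3.700 × 10⁻²² kg·m/s.
λ = h/p = 1.79 × 10⁻¹² m = 1790 fm.

λ = 1790 fm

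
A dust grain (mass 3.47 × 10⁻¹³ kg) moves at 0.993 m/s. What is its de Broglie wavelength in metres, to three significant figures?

p = mv = 3.47 × 10⁻¹³ × 0.993 = 3.446 × 10⁻¹³ kg·m/s.
λ = h/p = 6.626 × 10⁻³⁴ / 3.446 × 10⁻¹³ = 1.92 × 10⁻²¹ m.

λ = 1.92 × 10⁻²¹ m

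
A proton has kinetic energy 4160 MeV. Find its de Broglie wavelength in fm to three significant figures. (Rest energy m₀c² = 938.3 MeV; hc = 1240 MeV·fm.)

λ = 0.247 fm

Total energy E = KE + m₀c² = 4160 + 938.3 = 5098.3 MeV.
(pc)² = E² − (m₀c²)² = (5098.3)² − (938.3)² = 2.511 × 10⁷ MeV², so pc = 5011 MeV.
λ = hc/(pc) = 1240 MeV·fm / 5011 MeV = 0.247 fm.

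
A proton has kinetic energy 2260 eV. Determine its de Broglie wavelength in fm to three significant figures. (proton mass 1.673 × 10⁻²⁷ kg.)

KE = 2260 eV = 3.621 × 10⁻¹⁶ J.
p = √(2mKE) = √(2 × 1.673 × 10⁻²⁷ × 3.621 × 10⁻¹⁶) = 1.101 × 10⁻²¹ kg·m/s.
λ = h/p = 6.626 × 10⁻³⁴ / 1.101 × 10⁻²¹ = 6.02 × 10⁻¹³ m = 602 fm.

λ = 602 fm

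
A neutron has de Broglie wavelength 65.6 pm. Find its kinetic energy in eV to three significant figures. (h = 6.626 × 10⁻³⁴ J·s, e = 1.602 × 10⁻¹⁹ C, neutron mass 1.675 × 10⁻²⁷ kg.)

KE = 0.190 eV

p = h/λ = 6.626 × 10⁻³⁴ / 6.560 × 10⁻¹¹ = 1.010 × 10⁻²³ kg·m/s.
KE = p²/(2m) = (1.010 × 10⁻²³)² / (2 × 1.675 × 10⁻²⁷) = 3.045 × 10⁻²⁰ J = 0.190 eV.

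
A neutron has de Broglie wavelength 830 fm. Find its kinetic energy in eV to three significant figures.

p = h/λ = 6.626 × 10⁻³⁴ / 8.300 × 10⁻¹³ = 7.983 × 10⁻²² kg·m/s.
KE = p²/(2m) = (7.983 × 10⁻²²)² / (2 × 1.675 × 10⁻²⁷) = 1.902 × 10⁻¹⁶ J = 1190 eV.

KE = 1190 eV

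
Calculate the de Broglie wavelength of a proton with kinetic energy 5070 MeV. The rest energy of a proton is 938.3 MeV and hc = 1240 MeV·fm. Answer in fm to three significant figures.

λ = 0.209 fm

Total energy E = KE + m₀c² = 5070 + 938.3 = 6008.3 MeV.
(pc)² = E² − (m₀c²)² = (6008.3)² − (938.3)² = 3.522 × 10⁷ MeV², so pc = 5935 MeV.
λ = hc/(pc) = 1240 MeV·fm / 5935 MeV = 0.209 fm.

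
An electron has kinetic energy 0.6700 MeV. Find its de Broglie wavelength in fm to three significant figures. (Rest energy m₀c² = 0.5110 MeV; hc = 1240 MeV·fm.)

λ = 1160 fm

Total energy E = KE + m₀c² = 0.6700 + 0.5110 = 1.1810 MeV.
(pc)² = E² − (m₀c²)² = (1.1810)² − (0.5110)² = 1.134 MeV², so pc = 1.065 MeV.
λ = hc/(pc) = 1240 MeV·fm / 1.065 MeV = 1160 fm.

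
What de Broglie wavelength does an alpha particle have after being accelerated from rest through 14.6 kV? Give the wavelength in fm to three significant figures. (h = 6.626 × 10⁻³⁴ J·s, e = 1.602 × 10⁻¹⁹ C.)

KE = 2eV = 2 × 1.602 × 10⁻¹⁹ × 1.460 × 10⁴ = 4.678 × 10⁻¹⁵ J.
p = √(2mKE) = √(2 × 6.645 × 10⁻²⁷ × 4.678 × 10⁻¹⁵) = 7.885 × 10⁻²¹ kg·m/s.
λ = h/p = 6.626 × 10⁻³⁴ / 7.885 × 10⁻²¹ = 8.40 × 10⁻¹⁴ m = 84.0 fm.

λ = 84.0 fm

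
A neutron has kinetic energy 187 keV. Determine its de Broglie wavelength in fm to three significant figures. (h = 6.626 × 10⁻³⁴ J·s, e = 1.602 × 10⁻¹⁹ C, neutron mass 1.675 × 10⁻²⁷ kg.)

λ = 66.1 fm

KE = 187 keV = 2.996 × 10⁻¹⁴ J.
p = √(2mKE) = √(2 × 1.675 × 10⁻²⁷ × 2.996 × 10⁻¹⁴) = 1.002 × 10⁻²⁰ kg·m/s.
λ = h/p = 6.626 × 10⁻³⁴ / 1.002 × 10⁻²⁰ = 6.61 × 10⁻¹⁴ m = 66.1 fm.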